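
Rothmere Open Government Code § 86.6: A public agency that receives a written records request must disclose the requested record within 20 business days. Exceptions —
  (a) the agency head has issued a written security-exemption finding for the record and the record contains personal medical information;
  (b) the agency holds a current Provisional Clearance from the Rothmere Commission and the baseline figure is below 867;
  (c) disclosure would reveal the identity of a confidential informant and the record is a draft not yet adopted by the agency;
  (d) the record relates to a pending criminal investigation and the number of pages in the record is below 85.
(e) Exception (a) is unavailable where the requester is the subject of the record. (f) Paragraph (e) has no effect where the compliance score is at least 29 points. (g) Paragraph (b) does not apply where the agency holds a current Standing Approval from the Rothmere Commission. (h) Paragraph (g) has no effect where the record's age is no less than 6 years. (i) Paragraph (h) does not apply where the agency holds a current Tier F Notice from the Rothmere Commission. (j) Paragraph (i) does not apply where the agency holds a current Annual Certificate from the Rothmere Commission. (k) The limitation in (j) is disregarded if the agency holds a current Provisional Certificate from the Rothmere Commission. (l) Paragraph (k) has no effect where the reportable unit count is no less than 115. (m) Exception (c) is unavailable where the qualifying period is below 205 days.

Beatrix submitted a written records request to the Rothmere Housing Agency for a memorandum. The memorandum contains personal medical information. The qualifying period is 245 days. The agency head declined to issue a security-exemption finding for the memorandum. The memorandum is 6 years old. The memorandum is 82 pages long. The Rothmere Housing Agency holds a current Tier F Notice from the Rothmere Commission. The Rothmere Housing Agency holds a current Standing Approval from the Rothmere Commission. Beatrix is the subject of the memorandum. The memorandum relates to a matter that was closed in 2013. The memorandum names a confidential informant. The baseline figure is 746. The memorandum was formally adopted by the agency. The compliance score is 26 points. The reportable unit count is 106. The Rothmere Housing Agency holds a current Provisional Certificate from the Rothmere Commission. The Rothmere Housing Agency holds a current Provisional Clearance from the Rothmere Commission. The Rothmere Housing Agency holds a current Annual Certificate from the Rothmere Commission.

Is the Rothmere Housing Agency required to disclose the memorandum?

Yes — the Rothmere Housing Agency must disclose the memorandum.

Exception (a) fails — the agency head declined to issue a security-exemption finding.
Exception (b)'s conditions are all satisfied: a current Provisional Clearance is held; the baseline figure is 746, below the 867 limit. But applying paragraphs (g)–(l): (g) operates against (b): a current Standing Approval is held. (h) is engaged (the record's age is 6 years, meeting the 6 years threshold), but is displaced by (i): (i) is engaged — a current Tier F Notice is held. (j) would limit (i) — a current Annual Certificate is held — but (k) sets (j) aside: (k) is engaged — a current Provisional Certificate is held. (l) is not triggered (the reportable unit count is 106, short of 115), so (k) stands. (b) is therefore removed.
Exception (c) requires that the record is a draft not yet adopted by the agency; but the memorandum has been formally adopted, so (c) is unavailable.
Exception (d) does not apply: the memorandum relates to a closed matter.
No exception displaces § 86.6.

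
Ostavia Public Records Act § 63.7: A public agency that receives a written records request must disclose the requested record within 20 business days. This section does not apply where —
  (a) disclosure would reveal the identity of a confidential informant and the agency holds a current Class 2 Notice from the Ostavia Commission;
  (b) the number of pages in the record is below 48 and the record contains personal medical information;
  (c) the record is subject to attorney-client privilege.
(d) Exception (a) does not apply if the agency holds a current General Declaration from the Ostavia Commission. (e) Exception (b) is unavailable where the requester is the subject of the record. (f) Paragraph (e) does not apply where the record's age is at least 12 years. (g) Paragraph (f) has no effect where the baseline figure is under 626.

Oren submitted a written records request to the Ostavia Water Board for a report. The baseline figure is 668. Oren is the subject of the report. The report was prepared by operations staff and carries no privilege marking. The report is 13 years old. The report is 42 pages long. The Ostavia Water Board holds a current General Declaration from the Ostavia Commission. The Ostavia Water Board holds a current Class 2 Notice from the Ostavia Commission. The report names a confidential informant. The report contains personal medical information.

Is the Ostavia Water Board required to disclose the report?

No — exception (b) applies; the Ostavia Water Board is not required to disclose the report.

Exception (a)'s conditions are all satisfied: the report names a confidential informant; a current Class 2 Notice is held. However, paragraph (d) must be considered: (d) is engaged — a current General Declaration is held. Exception (a) does not apply.
Exception (b) is satisfied on its face — the number of pages in the record is 42, below the 48 limit; the report contains personal medical information. As to paragraphs (e)–(g): (e) is triggered (Oren is the subject of the report), but is itself disapplied by (f): (f) operates against (e): the record's age is 13 years, meeting the 12 years threshold. (g), which would lift (f), does not operate here — the baseline figure is 668, not under 626. Exception (b) stands.
Exception (c) requires that the record is subject to attorney-client privilege; but the report carries no privilege marking, so (c) is unavailable.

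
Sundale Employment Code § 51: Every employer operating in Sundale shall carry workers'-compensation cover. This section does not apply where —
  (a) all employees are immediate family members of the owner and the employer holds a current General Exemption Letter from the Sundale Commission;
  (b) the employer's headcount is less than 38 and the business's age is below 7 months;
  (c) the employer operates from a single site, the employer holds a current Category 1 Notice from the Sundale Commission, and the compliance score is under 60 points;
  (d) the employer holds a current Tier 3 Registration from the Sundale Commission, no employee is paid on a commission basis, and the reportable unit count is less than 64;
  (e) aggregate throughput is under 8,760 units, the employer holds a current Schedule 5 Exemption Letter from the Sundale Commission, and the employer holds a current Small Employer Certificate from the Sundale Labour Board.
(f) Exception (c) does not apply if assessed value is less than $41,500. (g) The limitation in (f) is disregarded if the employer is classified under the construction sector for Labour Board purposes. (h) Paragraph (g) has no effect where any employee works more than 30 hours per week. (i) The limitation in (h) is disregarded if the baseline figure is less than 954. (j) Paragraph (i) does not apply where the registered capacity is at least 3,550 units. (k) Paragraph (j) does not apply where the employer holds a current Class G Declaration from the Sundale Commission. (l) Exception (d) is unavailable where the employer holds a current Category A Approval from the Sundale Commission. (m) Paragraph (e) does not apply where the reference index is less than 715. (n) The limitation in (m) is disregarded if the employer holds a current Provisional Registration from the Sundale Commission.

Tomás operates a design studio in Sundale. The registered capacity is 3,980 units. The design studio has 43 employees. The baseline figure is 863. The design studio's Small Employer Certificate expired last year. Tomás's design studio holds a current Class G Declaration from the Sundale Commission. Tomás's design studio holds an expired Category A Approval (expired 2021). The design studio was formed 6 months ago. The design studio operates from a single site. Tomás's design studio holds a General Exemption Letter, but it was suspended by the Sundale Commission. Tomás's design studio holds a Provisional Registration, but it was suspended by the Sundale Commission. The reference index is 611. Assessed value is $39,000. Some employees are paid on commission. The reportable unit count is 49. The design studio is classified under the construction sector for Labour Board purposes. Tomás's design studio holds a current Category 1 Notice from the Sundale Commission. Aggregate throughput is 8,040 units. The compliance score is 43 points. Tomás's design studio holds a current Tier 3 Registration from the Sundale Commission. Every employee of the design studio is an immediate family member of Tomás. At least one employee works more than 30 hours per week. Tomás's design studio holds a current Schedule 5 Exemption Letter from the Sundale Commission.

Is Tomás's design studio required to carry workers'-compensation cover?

Exception (a) fails — no current General Exemption Letter is held.
Exception (b) does not apply: the employer's headcount is 43, not less than 38.
Exception (c)'s conditions are all satisfied: the employer operates from a single site; a current Category 1 Notice is held; the compliance score is 43 points, under the 60 points limit. As to paragraphs (f)–(k): (f) is engaged (assessed value is $39,000, less than the $41,500 limit), but is overridden by (g): (g) operates against (f): the design studio is classified under the construction sector. (h) applies (at least one employee exceeds 30 hours/week), but yields to (i): (i) operates against (h): the baseline figure is 863, less than the 954 limit. (j) would limit (i) — the registered capacity is 3,980 units, meeting the 3,550 units threshold — but (k) sets (j) aside: (k) applies — a current Class G Declaration is held. So (c) applies.
Exception (d) does not apply: some employees are paid on commission.
Exception (e) does not apply: the Small Employer Certificate has expired.

No — exception (c) applies; Tomás's design studio is not required to carry workers'-compensation cover.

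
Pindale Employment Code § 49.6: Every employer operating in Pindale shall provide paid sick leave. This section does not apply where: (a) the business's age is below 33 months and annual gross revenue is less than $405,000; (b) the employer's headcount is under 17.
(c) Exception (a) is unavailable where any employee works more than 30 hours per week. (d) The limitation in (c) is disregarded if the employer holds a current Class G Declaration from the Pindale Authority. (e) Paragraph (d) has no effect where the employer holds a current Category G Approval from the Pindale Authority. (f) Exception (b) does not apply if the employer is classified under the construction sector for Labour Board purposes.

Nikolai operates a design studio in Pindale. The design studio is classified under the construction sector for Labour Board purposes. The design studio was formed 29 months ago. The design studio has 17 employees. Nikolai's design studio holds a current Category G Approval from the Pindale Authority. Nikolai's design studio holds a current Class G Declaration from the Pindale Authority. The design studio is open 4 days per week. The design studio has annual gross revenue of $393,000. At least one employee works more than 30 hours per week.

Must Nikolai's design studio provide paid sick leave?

Yes — Nikolai's design studio must provide paid sick leave.

Exception (a) is satisfied on its face — the business's age is 29 months, below the 33 months limit; annual gross revenue is $393,000, less than the $405,000 limit. Turning to paragraphs (c)–(e): (c) is engaged — at least one employee exceeds 30 hours/week. (d) applies (a current Class G Declaration is held), but is set aside by (e): (e) operates against (d): a current Category G Approval is held. Exception (a) does not apply.
Exception (b) requires that the employer's headcount is under 17; but the employer's headcount is 17, not under 17, so (b) is unavailable.
Every exception is unavailable, so the rule governs.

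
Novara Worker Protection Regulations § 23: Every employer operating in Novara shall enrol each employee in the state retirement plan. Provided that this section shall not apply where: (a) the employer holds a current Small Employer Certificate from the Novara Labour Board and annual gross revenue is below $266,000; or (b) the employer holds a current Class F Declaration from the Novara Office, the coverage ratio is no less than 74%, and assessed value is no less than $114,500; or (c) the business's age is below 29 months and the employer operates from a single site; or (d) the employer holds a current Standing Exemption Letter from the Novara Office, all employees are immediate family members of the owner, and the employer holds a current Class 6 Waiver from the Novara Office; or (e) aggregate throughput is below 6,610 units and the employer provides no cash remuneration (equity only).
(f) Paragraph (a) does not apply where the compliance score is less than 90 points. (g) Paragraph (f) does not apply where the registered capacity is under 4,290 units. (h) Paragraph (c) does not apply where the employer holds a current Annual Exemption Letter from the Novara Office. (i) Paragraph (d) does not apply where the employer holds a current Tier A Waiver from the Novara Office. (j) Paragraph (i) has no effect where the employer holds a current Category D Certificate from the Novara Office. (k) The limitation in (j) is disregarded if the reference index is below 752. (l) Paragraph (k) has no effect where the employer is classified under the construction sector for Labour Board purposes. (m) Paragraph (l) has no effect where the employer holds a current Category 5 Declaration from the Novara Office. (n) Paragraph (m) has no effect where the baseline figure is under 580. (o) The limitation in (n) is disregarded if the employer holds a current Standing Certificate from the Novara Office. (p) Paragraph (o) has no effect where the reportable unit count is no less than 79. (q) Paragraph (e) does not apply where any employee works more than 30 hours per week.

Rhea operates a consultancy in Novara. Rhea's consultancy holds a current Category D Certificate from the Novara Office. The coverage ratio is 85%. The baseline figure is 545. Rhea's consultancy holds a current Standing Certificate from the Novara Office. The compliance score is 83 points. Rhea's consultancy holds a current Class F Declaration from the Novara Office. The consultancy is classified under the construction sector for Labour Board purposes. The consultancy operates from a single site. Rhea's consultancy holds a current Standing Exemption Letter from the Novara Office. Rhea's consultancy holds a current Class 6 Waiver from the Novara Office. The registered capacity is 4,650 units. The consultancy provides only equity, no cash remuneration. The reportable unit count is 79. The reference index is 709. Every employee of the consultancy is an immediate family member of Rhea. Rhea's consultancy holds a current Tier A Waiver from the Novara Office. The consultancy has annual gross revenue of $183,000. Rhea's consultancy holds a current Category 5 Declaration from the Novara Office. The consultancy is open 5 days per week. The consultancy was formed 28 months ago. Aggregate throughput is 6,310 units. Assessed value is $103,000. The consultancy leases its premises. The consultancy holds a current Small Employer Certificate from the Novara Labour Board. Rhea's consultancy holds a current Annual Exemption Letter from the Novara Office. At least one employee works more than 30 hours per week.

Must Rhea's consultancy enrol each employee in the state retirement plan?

No — exception (d) applies; Rhea's consultancy is not required to enrol each employee in the state retirement plan.

All of (a)'s requirements are met (a current Small Employer Certificate is held; annual gross revenue is $183,000, below the $266,000 limit). Turning to paragraphs (f)–(g): (f) applies — the compliance score is 83 points, less than the 90 points limit. (g) is not engaged (the registered capacity is 4,650 units, not under 4,290 units), so (f) stands. Exception (a) does not apply.
Exception (b) fails — assessed value is $103,000, short of $114,500.
All of (c)'s requirements are met (the business's age is 28 months, below the 29 months limit; the employer operates from a single site). However, paragraph (h) must be considered: (h) operates against (c): a current Annual Exemption Letter is held. Exception (c) does not apply.
Exception (d): a current Standing Exemption Letter is held; every employee is an immediate family member; a current Class 6 Waiver is held — every condition holds. As to paragraphs (i)–(p): (i) would limit (d) — a current Tier A Waiver is held — but (j) sets (i) aside: (j) operates against (i): a current Category D Certificate is held. (k) would limit (j) — the reference index is 709, below the 752 limit — but (l) sets (k) aside: (l) applies — the consultancy is classified under the construction sector. (m) would limit (l) — a current Category 5 Declaration is held — but (n) sets (m) aside: (n) operates — the baseline figure is 545, under the 580 limit. (o) would limit (n) — a current Standing Certificate is held — but (p) sets (o) aside: (p) operates against (o): the reportable unit count is 79, meeting the 79 threshold. So (d) applies.
All of (e)'s requirements are met (aggregate throughput is 6,310 units, below the 6,610 units limit; remuneration is equity-only). But applying paragraph (q): (q) operates — at least one employee exceeds 30 hours/week. Exception (e) does not apply.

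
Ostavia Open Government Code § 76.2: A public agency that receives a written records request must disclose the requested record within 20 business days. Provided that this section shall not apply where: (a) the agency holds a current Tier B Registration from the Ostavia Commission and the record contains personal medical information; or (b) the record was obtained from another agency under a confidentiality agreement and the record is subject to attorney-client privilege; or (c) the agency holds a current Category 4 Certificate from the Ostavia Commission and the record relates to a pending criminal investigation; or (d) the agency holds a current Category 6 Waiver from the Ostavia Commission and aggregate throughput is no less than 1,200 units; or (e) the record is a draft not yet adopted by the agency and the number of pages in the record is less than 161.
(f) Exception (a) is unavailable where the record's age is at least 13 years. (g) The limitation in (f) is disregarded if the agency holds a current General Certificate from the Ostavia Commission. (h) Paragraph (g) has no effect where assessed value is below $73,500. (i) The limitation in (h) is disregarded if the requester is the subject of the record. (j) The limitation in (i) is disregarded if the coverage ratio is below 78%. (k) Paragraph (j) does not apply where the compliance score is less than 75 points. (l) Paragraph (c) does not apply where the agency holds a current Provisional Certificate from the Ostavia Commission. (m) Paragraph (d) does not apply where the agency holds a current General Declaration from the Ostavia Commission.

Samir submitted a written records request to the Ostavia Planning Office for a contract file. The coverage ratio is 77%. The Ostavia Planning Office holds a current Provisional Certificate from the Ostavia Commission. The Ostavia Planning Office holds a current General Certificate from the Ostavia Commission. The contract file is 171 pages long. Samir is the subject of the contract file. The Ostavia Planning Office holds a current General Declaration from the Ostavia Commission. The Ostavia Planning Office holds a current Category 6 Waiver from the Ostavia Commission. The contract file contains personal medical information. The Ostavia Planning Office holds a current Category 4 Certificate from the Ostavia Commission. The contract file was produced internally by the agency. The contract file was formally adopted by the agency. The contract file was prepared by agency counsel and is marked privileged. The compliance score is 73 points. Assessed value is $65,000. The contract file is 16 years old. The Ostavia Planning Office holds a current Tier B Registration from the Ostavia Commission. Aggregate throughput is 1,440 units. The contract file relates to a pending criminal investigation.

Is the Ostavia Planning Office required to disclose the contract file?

Exception (a): a current Tier B Registration is held; the contract file contains personal medical information — every condition holds. Considering the limiting provisions: (f) would limit (a) — the record's age is 16 years, meeting the 13 years threshold — but (g) sets (f) aside: (g) operates against (f): a current General Certificate is held. (h) would limit (g) — assessed value is $65,000, below the $73,500 limit — but (i) sets (h) aside: (i) is engaged — Samir is the subject of the contract file. (j) would limit (i) — the coverage ratio is 77%, below the 78% limit — but (k) sets (j) aside: (k) is triggered — the compliance score is 73 points, less than the 75 points limit. (a) remains available.
Exception (b) requires that the record was obtained from another agency under a confidentiality agreement; but the contract file was produced internally, so (b) is unavailable.
Exception (c) is satisfied on its face — a current Category 4 Certificate is held; the contract file relates to a pending investigation. Turning to paragraph (l): (l) is triggered — a current Provisional Certificate is held. (c) is therefore removed.
All of (d)'s requirements are met (a current Category 6 Waiver is held; aggregate throughput is 1,440 units, meeting the 1,200 units threshold). But: (m) is triggered — a current General Declaration is held. Exception (d) does not apply.
Exception (e) fails — the contract file has been formally adopted.

No — exception (a) applies; the Ostavia Planning Office is not required to disclose the contract file.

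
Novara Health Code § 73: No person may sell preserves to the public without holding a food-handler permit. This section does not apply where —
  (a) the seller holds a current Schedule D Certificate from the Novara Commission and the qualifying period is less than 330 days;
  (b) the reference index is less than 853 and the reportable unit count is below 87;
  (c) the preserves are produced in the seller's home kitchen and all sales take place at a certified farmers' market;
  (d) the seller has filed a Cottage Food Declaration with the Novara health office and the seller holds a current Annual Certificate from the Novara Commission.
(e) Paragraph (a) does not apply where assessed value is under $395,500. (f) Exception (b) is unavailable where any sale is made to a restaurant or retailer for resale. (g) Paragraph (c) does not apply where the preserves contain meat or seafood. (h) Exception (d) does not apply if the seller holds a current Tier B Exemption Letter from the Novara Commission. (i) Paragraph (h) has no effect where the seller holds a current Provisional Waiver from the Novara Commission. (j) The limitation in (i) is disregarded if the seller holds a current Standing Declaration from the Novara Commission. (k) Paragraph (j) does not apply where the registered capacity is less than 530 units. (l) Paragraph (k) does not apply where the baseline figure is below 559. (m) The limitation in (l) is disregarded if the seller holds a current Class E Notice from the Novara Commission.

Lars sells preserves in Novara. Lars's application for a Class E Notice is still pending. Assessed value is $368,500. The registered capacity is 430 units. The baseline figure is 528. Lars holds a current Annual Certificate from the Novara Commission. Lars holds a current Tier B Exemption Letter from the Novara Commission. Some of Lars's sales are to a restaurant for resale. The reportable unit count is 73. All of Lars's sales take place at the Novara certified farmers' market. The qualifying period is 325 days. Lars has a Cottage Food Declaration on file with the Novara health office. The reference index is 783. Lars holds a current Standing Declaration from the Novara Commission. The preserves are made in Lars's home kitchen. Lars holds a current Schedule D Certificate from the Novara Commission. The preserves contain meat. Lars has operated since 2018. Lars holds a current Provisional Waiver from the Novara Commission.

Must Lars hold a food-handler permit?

Yes — Lars must hold a food-handler permit.

Exception (a) is satisfied on its face — a current Schedule D Certificate is held; the qualifying period is 325 days, less than the 330 days limit. However, paragraph (e) must be considered: (e) applies — assessed value is $368,500, under the $395,500 limit. Exception (a) does not apply.
Exception (b) is satisfied on its face — the reference index is 783, less than the 853 limit; the reportable unit count is 73, below the 87 limit. Turning to paragraph (f): (f) operates against (b): some sales are to a restaurant for resale. So (b) is unavailable.
Exception (c) is satisfied on its face — the preserves are home-kitchen produced; all sales are at a certified farmers' market. However, paragraph (g) must be considered: (g) operates against (c): the preserves contain meat. Exception (c) does not apply.
Exception (d)'s conditions are all satisfied: a Cottage Food Declaration is on file; a current Annual Certificate is held. But applying paragraphs (h)–(m): (h) is engaged — a current Tier B Exemption Letter is held. (i) operates (a current Provisional Waiver is held), but is set aside by (j): (j) operates against (i): a current Standing Declaration is held. (k) would limit (j) — the registered capacity is 430 units, less than the 530 units limit — but (l) sets (k) aside: (l) operates against (k): the baseline figure is 528, below the 559 limit. (m), which would lift (l), does not operate here — the Class E Notice is not current. (d) is therefore removed.
Every exception is unavailable, so the rule governs.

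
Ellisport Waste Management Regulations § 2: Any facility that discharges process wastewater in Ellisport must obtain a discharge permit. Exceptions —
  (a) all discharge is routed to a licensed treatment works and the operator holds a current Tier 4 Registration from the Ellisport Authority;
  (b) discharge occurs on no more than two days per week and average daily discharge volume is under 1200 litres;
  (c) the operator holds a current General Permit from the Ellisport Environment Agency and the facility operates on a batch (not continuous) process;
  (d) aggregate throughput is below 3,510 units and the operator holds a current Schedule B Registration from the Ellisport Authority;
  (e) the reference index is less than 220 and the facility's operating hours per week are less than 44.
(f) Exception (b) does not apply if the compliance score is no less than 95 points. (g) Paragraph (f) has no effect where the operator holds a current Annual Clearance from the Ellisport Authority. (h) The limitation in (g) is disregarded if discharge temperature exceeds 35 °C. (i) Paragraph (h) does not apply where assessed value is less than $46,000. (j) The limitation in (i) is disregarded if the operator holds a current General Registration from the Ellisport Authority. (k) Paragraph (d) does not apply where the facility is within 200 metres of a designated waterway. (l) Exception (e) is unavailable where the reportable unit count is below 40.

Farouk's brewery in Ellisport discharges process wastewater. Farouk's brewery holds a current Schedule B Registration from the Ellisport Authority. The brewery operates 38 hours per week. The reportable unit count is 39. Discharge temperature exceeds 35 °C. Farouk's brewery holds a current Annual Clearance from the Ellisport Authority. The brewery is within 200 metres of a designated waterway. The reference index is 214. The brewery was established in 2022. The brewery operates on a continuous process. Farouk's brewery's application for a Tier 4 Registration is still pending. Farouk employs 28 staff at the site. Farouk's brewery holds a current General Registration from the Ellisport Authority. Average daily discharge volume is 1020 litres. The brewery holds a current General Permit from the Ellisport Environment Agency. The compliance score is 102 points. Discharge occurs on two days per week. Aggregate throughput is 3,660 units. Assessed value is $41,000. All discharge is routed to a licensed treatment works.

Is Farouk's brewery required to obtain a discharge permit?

Yes — Farouk's brewery must obtain a discharge permit.

Exception (a) requires that the operator holds a current Tier 4 Registration from the Ellisport Authority; but no current Tier 4 Registration is held, so (a) is unavailable.
Exception (b) is satisfied on its face — discharge occurs on no more than two days per week; average daily discharge volume is 1020 litres, under the 1200 litres limit. Turning to paragraphs (f)–(j): (f) applies — the compliance score is 102 points, meeting the 95 points threshold. (g) would limit (f) — a current Annual Clearance is held — but (h) sets (g) aside: (h) is engaged — discharge temperature exceeds 35 °C. (i) is engaged (assessed value is $41,000, less than the $46,000 limit), but is set aside by (j): (j) operates — a current General Registration is held. Exception (b) does not apply.
Exception (c) fails — the facility operates on a continuous process.
Exception (d) requires that aggregate throughput is below 3,510 units; but aggregate throughput is 3,660 units, not below 3,510 units, so (d) is unavailable.
Exception (e) is satisfied on its face — the reference index is 214, less than the 220 limit; the facility's operating hours per week are 38, less than the 44 limit. Turning to paragraph (l): (l) is engaged — the reportable unit count is 39, below the 40 limit. So (e) is unavailable.
No exception displaces § 2.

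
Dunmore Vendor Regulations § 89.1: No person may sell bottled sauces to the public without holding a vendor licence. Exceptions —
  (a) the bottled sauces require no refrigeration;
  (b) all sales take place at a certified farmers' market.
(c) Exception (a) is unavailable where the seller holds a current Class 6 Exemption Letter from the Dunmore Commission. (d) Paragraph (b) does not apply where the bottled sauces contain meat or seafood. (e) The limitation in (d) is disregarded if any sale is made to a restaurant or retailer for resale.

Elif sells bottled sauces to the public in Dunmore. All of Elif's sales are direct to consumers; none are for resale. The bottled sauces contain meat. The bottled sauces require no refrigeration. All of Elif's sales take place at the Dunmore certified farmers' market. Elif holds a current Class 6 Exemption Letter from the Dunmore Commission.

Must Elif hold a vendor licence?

Yes — Elif must hold a vendor licence.

Exception (a)'s conditions are all satisfied: the bottled sauces are shelf-stable. But: (c) is triggered — a current Class 6 Exemption Letter is held. So (a) is unavailable.
Exception (b) is satisfied on its face — all sales are at a certified farmers' market. But applying paragraphs (d)–(e): (d) operates against (b): the bottled sauces contain meat. (e), which would lift (d), is not triggered — no sales are for resale. So (b) is unavailable.
None of the exceptions is available; § 89.1 applies in full.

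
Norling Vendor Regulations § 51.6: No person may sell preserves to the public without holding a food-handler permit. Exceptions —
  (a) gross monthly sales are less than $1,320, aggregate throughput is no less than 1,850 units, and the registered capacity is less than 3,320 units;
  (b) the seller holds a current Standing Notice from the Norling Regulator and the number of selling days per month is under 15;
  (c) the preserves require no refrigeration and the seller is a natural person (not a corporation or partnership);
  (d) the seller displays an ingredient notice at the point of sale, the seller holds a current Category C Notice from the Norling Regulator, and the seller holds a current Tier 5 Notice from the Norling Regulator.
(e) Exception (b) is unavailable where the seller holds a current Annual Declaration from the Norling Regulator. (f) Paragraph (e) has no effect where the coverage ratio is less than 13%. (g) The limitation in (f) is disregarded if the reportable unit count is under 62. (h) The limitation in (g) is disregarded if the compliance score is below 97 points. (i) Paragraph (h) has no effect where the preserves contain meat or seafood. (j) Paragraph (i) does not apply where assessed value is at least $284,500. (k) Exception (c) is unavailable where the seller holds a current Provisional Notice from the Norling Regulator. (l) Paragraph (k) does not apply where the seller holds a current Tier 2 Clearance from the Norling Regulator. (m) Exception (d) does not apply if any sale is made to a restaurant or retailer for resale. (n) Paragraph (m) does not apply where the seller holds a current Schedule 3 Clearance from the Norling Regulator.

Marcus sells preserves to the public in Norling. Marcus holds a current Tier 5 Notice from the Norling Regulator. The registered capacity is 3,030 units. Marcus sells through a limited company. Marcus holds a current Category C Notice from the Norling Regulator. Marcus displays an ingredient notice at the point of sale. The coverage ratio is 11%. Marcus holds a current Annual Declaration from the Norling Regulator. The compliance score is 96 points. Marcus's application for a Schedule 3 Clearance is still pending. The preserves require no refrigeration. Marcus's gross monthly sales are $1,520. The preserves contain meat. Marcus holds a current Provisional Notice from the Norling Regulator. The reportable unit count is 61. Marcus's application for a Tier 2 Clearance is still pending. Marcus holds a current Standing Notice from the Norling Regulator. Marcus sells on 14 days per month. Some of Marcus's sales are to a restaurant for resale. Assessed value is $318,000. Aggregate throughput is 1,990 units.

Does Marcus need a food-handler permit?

No — exception (b) applies; Marcus is not required to hold a food-handler permit.

Exception (a) fails — gross monthly sales are $1,520, not less than $1,320.
All of (b)'s requirements are met (a current Standing Notice is held; the number of selling days per month is 14, under the 15 limit). Applying paragraphs (e)–(j): (e) is triggered (a current Annual Declaration is held), but is overridden by (f): (f) is triggered — the coverage ratio is 11%, less than the 13% limit. (g) would limit (f) — the reportable unit count is 61, under the 62 limit — but (h) sets (g) aside: (h) is triggered — the compliance score is 96 points, below the 97 points limit. (i) is engaged (the preserves contain meat), but is displaced by (j): (j) is engaged — assessed value is $318,000, meeting the $284,500 threshold. So (b) applies.
Exception (c) does not apply: the seller operates through a limited company.
Exception (d)'s conditions are all satisfied: an ingredient notice is displayed; a current Category C Notice is held; a current Tier 5 Notice is held. But: (m) operates against (d): some sales are to a restaurant for resale. (n), which would lift (m), is not engaged — there is no Schedule 3 Clearance in force. So (d) is unavailable.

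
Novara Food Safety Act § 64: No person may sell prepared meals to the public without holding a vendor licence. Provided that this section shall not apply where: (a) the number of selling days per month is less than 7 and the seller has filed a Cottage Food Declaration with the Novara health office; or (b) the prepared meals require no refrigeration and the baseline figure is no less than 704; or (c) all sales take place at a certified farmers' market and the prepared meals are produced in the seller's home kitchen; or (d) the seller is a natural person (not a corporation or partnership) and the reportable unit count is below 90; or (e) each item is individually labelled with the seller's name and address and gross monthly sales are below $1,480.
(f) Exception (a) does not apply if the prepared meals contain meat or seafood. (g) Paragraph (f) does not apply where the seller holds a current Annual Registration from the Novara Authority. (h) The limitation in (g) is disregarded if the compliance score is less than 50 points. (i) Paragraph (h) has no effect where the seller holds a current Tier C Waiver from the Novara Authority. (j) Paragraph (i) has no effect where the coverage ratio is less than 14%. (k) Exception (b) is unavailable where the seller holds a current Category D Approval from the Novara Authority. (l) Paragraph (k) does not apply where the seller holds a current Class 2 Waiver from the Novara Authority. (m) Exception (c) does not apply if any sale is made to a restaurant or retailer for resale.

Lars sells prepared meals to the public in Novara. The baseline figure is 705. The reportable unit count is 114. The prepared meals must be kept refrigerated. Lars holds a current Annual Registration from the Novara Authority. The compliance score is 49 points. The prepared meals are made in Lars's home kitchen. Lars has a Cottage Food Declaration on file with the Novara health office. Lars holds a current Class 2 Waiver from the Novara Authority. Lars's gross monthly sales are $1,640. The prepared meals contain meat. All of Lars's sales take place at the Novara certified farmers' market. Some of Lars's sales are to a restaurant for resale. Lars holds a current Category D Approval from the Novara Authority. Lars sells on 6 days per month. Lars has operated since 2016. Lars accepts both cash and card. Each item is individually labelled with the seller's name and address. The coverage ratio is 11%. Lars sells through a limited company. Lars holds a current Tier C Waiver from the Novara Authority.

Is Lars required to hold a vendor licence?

Exception (a): the number of selling days per month is 6, less than the 7 limit; a Cottage Food Declaration is on file — every condition holds. But applying paragraphs (f)–(j): (f) is engaged — the prepared meals contain meat. (g) operates (a current Annual Registration is held), but is set aside by (h): (h) is engaged — the compliance score is 49 points, less than the 50 points limit. (i) applies (a current Tier C Waiver is held), but is displaced by (j): (j) operates against (i): the coverage ratio is 11%, less than the 14% limit. So (a) is unavailable.
Exception (b) does not apply: the prepared meals require refrigeration.
All of (c)'s requirements are met (all sales are at a certified farmers' market; the prepared meals are home-kitchen produced). However, paragraph (m) must be considered: (m) operates against (c): some sales are to a restaurant for resale. (c) is therefore removed.
Exception (d) fails — the seller operates through a limited company.
Exception (e) does not apply: gross monthly sales are $1,640, not below $1,480.
No exception applies. The general rule governs.

Yes — Lars must hold a vendor licence.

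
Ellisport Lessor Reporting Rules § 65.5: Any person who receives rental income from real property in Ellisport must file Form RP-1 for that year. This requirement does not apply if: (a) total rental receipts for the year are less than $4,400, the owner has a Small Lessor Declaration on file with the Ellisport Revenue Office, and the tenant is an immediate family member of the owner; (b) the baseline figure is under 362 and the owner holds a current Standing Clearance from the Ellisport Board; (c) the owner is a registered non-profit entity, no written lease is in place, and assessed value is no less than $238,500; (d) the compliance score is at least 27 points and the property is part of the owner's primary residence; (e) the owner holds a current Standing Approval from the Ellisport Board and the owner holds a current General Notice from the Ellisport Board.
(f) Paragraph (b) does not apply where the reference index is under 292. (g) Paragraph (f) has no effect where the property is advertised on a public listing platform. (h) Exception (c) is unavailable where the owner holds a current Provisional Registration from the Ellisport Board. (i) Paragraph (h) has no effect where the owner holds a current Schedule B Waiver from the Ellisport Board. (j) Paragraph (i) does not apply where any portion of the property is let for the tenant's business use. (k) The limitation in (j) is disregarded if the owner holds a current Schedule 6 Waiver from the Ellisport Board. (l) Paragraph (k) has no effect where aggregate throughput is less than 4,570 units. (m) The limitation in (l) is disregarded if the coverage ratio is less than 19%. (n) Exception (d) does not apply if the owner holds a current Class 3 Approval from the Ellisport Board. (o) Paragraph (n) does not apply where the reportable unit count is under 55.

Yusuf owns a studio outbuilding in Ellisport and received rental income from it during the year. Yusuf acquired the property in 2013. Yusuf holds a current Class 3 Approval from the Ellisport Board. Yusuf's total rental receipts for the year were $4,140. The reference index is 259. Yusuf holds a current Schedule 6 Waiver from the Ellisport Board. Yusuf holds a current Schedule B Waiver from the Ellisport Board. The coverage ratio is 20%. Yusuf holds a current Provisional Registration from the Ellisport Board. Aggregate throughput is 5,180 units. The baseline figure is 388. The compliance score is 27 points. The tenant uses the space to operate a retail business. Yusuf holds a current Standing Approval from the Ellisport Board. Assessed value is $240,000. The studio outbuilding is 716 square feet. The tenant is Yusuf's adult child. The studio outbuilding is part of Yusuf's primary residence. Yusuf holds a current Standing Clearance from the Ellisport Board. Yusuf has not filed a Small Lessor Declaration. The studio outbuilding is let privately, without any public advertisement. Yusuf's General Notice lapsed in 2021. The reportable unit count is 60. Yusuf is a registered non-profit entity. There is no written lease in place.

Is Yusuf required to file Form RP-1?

Exception (a) requires that the owner has a Small Lessor Declaration on file with the Ellisport Revenue Office; but no Small Lessor Declaration is on file, so (a) is unavailable.
Exception (b) fails — the baseline figure is 388, not under 362.
Exception (c): Yusuf is a registered non-profit; there is no written lease; assessed value is $240,000, meeting the $238,500 threshold — every condition holds. As to paragraphs (h)–(m): (h) would limit (c) — a current Provisional Registration is held — but (i) sets (h) aside: (i) is triggered — a current Schedule B Waiver is held. (j) applies (the space is let for business use), but is itself disapplied by (k): (k) applies — a current Schedule 6 Waiver is held. (l) is inapplicable (aggregate throughput is 5,180 units, not less than 4,570 units), so (k) stands. Exception (c) stands.
Exception (d): the compliance score is 27 points, meeting the 27 points threshold; the studio outbuilding is part of the primary residence — every condition holds. However, paragraphs (n)–(o) must be considered: (n) operates against (d): a current Class 3 Approval is held. (o) is not triggered (the reportable unit count is 60, not under 55), so (n) stands. (d) is therefore removed.
Exception (e) does not apply: there is no General Notice in force.

No — exception (c) applies; Yusuf is not required to file Form RP-1.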